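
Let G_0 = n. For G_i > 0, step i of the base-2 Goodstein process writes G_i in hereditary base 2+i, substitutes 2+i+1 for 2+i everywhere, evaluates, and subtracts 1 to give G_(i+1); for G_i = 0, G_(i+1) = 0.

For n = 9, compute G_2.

1023

(0) 9|_2 = 2^(2 + 1) + 1 ↦ 3^(3 + 1) + 1|_3 = 82 ⇒ 81
(1) 81|_3 = 3^(3 + 1) ↦ 4^(4 + 1)|_4 = 1024 ⇒ 1023
(2) 1023|_4 = 3·4^4 + 3·4^3 + 3·4^2 + 3·4 + 3 ↦ 3·5^5 + 3·5^3 + 3·5^2 + 3·5 + 3|_5 = 9843 ⇒ 9842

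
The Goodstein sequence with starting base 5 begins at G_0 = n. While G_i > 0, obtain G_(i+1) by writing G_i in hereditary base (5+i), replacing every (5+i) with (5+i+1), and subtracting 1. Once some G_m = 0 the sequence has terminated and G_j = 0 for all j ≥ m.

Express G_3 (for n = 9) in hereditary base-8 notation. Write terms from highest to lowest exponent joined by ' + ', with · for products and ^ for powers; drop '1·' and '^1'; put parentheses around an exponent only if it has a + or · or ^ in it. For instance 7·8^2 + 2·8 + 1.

8 + 1

(0) 9|_5 = 5 + 4 ↦ 6 + 4|_6 = 10 ⇒ 9
(1) 9|_6 = 6 + 3 ↦ 7 + 3|_7 = 10 ⇒ 9
(2) 9|_7 = 7 + 2 ↦ 8 + 2|_8 = 10 ⇒ 9
(3) 9|_8 = 8 + 1 ↦ 9 + 1|_9 = 10 ⇒ 9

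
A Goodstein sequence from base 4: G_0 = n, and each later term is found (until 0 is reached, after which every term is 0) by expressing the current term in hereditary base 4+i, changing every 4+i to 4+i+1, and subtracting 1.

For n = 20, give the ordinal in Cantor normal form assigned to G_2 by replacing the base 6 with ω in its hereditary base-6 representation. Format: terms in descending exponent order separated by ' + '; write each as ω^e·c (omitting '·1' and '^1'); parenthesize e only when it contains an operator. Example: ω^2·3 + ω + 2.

ω^2 + 3

i=0: 20 = 4^2 + 4 (b=4); 4→5: 5^2 + 5 = 30; 30−1 = 29
i=1: 29 = 5^2 + 4 (b=5); 5→6: 6^2 + 4 = 40; 40−1 = 39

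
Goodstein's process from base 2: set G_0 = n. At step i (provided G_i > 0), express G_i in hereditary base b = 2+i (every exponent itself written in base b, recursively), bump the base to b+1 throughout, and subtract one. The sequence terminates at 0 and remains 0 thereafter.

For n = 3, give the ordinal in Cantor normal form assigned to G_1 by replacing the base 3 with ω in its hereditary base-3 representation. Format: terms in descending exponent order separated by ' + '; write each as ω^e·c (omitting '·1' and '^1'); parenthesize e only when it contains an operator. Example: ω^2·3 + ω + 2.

ω

[0] 3 ≡ 2 + 1 (base 2). Lift 3: 4. −1: 3.
[1] 3 ≡ 3 (base 3). Lift 4: 4. −1: 3.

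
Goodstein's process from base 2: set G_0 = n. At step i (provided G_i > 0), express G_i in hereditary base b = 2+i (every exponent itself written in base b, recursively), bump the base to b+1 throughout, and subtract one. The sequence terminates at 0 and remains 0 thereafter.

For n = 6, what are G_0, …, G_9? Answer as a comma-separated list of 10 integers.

6, 29, 257, 3125, 46655, 98039, 187243, 332147, 555551, 885775

(0) 6|_2 = 2^2 + 2 ↦ 3^3 + 3|_3 = 30 ⇒ 29
(1) 29|_3 = 3^3 + 2 ↦ 4^4 + 2|_4 = 258 ⇒ 257
(2) 257|_4 = 4^4 + 1 ↦ 5^5 + 1|_5 = 3126 ⇒ 3125
(3) 3125|_5 = 5^5 ↦ 6^6|_6 = 46656 ⇒ 46655
(4) 46655|_6 = 5·6^5 + 5·6^4 + 5·6^3 + 5·6^2 + 5·6 + 5 ↦ 5·7^5 + 5·7^4 + 5·7^3 + 5·7^2 + 5·7 + 5|_7 = 98040 ⇒ 98039
(5) 98039|_7 = 5·7^5 + 5·7^4 + 5·7^3 + 5·7^2 + 5·7 + 4 ↦ 5·8^5 + 5·8^4 + 5·8^3 + 5·8^2 + 5·8 + 4|_8 = 187244 ⇒ 187243
(6) 187243|_8 = 5·8^5 + 5·8^4 + 5·8^3 + 5·8^2 + 5·8 + 3 ↦ 5·9^5 + 5·9^4 + 5·9^3 + 5·9^2 + 5·9 + 3|_9 = 332148 ⇒ 332147
(7) 332147|_9 = 5·9^5 + 5·9^4 + 5·9^3 + 5·9^2 + 5·9 + 2 ↦ 5·10^5 + 5·10^4 + 5·10^3 + 5·10^2 + 5·10 + 2|_10 = 555552 ⇒ 555551
(8) 555551|_10 = 5·10^5 + 5·10^4 + 5·10^3 + 5·10^2 + 5·10 + 1 ↦ 5·11^5 + 5·11^4 + 5·11^3 + 5·11^2 + 5·11 + 1|_11 = 885776 ⇒ 885775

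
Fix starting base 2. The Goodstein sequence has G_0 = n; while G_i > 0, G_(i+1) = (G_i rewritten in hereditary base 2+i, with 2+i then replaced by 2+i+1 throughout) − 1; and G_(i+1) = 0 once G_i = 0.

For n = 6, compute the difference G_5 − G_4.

51384

[0] 6 ≡ 2^2 + 2 (base 2). Lift 3: 30. −1: 29.
[1] 29 ≡ 3^3 + 2 (base 3). Lift 4: 258. −1: 257.
[2] 257 ≡ 4^4 + 1 (base 4). Lift 5: 3126. −1: 3125.
[3] 3125 ≡ 5^5 (base 5). Lift 6: 46656. −1: 46655.
[4] 46655 ≡ 5·6^5 + 5·6^4 + 5·6^3 + 5·6^2 + 5·6 + 5 (base 6). Lift 7: 98040. −1: 98039.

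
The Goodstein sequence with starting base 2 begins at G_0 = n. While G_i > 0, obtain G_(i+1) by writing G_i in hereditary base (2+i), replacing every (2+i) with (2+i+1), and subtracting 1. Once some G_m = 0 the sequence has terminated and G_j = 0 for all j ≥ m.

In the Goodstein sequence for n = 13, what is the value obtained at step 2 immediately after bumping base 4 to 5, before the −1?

base 2: 13 = 2^(2 + 1) + 2^2 + 1; at 3: 3^(3 + 1) + 3^3 + 1 = 109; next = 108
base 3: 108 = 3^(3 + 1) + 3^3; at 4: 4^(4 + 1) + 4^4 = 1280; next = 1279

16093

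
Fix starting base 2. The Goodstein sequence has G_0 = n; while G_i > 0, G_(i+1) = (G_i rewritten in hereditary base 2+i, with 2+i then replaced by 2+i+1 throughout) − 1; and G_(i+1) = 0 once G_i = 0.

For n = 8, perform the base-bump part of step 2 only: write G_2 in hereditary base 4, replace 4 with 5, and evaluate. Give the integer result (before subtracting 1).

6311

8 —HB2→ 2^(2 + 1) —bump→ 3^(3 + 1) = 81 —(−1)→ 80
80 —HB3→ 2·3^3 + 2·3^2 + 2·3 + 2 —bump→ 2·4^4 + 2·4^2 + 2·4 + 2 = 554 —(−1)→ 553
553 —HB4→ 2·4^4 + 2·4^2 + 2·4 + 1 —bump→ 2·5^5 + 2·5^2 + 2·5 + 1 = 6311 —(−1)→ 6310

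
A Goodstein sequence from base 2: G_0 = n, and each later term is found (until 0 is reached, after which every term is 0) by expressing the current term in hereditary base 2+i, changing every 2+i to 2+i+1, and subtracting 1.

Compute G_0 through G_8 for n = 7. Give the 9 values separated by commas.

7, 30, 259, 3127, 46657, 823543, 16777215, 37665879, 77777775

(0) 7|_2 = 2^2 + 2 + 1 ↦ 3^3 + 3 + 1|_3 = 31 ⇒ 30
(1) 30|_3 = 3^3 + 3 ↦ 4^4 + 4|_4 = 260 ⇒ 259
(2) 259|_4 = 4^4 + 3 ↦ 5^5 + 3|_5 = 3128 ⇒ 3127
(3) 3127|_5 = 5^5 + 2 ↦ 6^6 + 2|_6 = 46658 ⇒ 46657
(4) 46657|_6 = 6^6 + 1 ↦ 7^7 + 1|_7 = 823544 ⇒ 823543
(5) 823543|_7 = 7^7 ↦ 8^8|_8 = 16777216 ⇒ 16777215
(6) 16777215|_8 = 7·8^7 + 7·8^6 + 7·8^5 + 7·8^4 + 7·8^3 + 7·8^2 + 7·8 + 7 ↦ 7·9^7 + 7·9^6 + 7·9^5 + 7·9^4 + 7·9^3 + 7·9^2 + 7·9 + 7|_9 = 37665880 ⇒ 37665879
(7) 37665879|_9 = 7·9^7 + 7·9^6 + 7·9^5 + 7·9^4 + 7·9^3 + 7·9^2 + 7·9 + 6 ↦ 7·10^7 + 7·10^6 + 7·10^5 + 7·10^4 + 7·10^3 + 7·10^2 + 7·10 + 6|_10 = 77777776 ⇒ 77777775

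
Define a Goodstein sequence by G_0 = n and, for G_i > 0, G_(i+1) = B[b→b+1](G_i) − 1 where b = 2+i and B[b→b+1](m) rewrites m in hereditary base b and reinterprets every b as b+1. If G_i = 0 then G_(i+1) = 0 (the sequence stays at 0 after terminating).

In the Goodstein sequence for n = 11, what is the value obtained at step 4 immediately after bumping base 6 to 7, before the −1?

5764802

step 0: 11 = 2^(2 + 1) + 2 + 1; sub 3 for 2: 3^(3 + 1) + 3 + 1; = 85; G_1 = 85−1 = 84
step 1: 84 = 3^(3 + 1) + 3; sub 4 for 3: 4^(4 + 1) + 4; = 1028; G_2 = 1028−1 = 1027
step 2: 1027 = 4^(4 + 1) + 3; sub 5 for 4: 5^(5 + 1) + 3; = 15628; G_3 = 15628−1 = 15627
step 3: 15627 = 5^(5 + 1) + 2; sub 6 for 5: 6^(6 + 1) + 2; = 279938; G_4 = 279938−1 = 279937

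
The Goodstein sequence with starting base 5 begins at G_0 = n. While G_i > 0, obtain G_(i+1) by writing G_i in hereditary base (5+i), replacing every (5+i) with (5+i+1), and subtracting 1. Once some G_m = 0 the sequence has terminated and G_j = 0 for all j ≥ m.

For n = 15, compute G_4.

20

[0] 15 ≡ 3·5 (base 5). Lift 6: 18. −1: 17.
[1] 17 ≡ 2·6 + 5 (base 6). Lift 7: 19. −1: 18.
[2] 18 ≡ 2·7 + 4 (base 7). Lift 8: 20. −1: 19.
[3] 19 ≡ 2·8 + 3 (base 8). Lift 9: 21. −1: 20.
[4] 20 ≡ 2·9 + 2 (base 9). Lift 10: 22. −1: 21.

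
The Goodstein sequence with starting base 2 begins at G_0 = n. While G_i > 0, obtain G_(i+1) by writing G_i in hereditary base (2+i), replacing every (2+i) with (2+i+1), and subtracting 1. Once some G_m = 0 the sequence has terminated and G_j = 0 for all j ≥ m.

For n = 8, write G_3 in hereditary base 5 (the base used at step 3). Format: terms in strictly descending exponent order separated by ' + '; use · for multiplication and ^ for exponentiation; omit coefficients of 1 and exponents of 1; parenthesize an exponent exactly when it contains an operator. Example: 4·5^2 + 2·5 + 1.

2·5^5 + 2·5^2 + 2·5

base 2: 8 = 2^(2 + 1); at 3: 3^(3 + 1) = 81; next = 80
base 3: 80 = 2·3^3 + 2·3^2 + 2·3 + 2; at 4: 2·4^4 + 2·4^2 + 2·4 + 2 = 554; next = 553
base 4: 553 = 2·4^4 + 2·4^2 + 2·4 + 1; at 5: 2·5^5 + 2·5^2 + 2·5 + 1 = 6311; next = 6310
base 5: 6310 = 2·5^5 + 2·5^2 + 2·5; at 6: 2·6^6 + 2·6^2 + 2·6 = 93396; next = 93395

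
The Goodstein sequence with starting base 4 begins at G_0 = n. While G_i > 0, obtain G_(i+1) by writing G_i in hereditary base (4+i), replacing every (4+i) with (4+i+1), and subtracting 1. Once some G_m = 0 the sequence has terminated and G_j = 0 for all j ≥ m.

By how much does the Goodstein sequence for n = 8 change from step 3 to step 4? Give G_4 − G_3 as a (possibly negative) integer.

0

G_0=8  [base 4] 2·4  →[4↦5]→  2·5 = 10  −1 ⇒ G_1=9
G_1=9  [base 5] 5 + 4  →[5↦6]→  6 + 4 = 10  −1 ⇒ G_2=9
G_2=9  [base 6] 6 + 3  →[6↦7]→  7 + 3 = 10  −1 ⇒ G_3=9
G_3=9  [base 7] 7 + 2  →[7↦8]→  8 + 2 = 10  −1 ⇒ G_4=9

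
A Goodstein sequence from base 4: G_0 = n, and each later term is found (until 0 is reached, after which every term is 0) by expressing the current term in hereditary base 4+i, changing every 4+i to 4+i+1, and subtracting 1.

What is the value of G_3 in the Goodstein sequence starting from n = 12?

16

i=0: 12 = 3·4 (b=4); 4→5: 3·5 = 15; 15−1 = 14
i=1: 14 = 2·5 + 4 (b=5); 5→6: 2·6 + 4 = 16; 16−1 = 15
i=2: 15 = 2·6 + 3 (b=6); 6→7: 2·7 + 3 = 17; 17−1 = 16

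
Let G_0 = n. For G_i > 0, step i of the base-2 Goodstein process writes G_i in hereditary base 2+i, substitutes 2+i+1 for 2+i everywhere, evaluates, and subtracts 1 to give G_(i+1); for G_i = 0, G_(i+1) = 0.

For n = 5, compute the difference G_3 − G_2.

212

base 2: 5 = 2^2 + 1; at 3: 3^3 + 1 = 28; next = 27
base 3: 27 = 3^3; at 4: 4^4 = 256; next = 255
base 4: 255 = 3·4^3 + 3·4^2 + 3·4 + 3; at 5: 3·5^3 + 3·5^2 + 3·5 + 3 = 468; next = 467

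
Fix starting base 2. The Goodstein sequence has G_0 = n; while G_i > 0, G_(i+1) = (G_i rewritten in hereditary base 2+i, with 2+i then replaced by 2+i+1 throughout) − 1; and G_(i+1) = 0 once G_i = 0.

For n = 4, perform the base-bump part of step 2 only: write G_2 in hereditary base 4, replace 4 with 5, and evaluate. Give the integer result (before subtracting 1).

G_0 = 4. HB_2(4) = 2^2. Bump = 27. G_1 = 26.
G_1 = 26. HB_3(26) = 2·3^2 + 2·3 + 2. Bump = 42. G_2 = 41.
G_2 = 41. HB_4(41) = 2·4^2 + 2·4 + 1. Bump = 61. G_3 = 60.

61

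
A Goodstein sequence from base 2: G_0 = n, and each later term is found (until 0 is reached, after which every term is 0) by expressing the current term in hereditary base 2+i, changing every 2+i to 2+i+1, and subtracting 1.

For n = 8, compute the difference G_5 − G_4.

base 2: 8 = 2^(2 + 1); at 3: 3^(3 + 1) = 81; next = 80
base 3: 80 = 2·3^3 + 2·3^2 + 2·3 + 2; at 4: 2·4^4 + 2·4^2 + 2·4 + 2 = 554; next = 553
base 4: 553 = 2·4^4 + 2·4^2 + 2·4 + 1; at 5: 2·5^5 + 2·5^2 + 2·5 + 1 = 6311; next = 6310
base 5: 6310 = 2·5^5 + 2·5^2 + 2·5; at 6: 2·6^6 + 2·6^2 + 2·6 = 93396; next = 93395
base 6: 93395 = 2·6^6 + 2·6^2 + 6 + 5; at 7: 2·7^7 + 2·7^2 + 7 + 5 = 1647196; next = 1647195

1553800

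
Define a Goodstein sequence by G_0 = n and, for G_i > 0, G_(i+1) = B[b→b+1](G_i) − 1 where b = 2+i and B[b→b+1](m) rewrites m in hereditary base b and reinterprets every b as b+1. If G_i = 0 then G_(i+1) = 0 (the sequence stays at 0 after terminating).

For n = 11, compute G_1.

step 0: 11 = 2^(2 + 1) + 2 + 1; sub 3 for 2: 3^(3 + 1) + 3 + 1; = 85; G_1 = 85−1 = 84
step 1: 84 = 3^(3 + 1) + 3; sub 4 for 3: 4^(4 + 1) + 4; = 1028; G_2 = 1028−1 = 1027

84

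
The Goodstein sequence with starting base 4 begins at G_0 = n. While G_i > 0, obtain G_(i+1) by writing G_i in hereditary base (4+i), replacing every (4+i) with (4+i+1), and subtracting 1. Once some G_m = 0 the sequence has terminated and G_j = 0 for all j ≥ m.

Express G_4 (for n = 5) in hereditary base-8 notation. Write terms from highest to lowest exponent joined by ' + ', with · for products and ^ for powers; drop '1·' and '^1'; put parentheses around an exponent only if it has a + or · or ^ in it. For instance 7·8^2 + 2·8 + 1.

(0) 5|_4 = 4 + 1 ↦ 5 + 1|_5 = 6 ⇒ 5
(1) 5|_5 = 5 ↦ 6|_6 = 6 ⇒ 5
(2) 5|_6 = 5 ↦ 5|_7 = 5 ⇒ 4
(3) 4|_7 = 4 ↦ 4|_8 = 4 ⇒ 3

3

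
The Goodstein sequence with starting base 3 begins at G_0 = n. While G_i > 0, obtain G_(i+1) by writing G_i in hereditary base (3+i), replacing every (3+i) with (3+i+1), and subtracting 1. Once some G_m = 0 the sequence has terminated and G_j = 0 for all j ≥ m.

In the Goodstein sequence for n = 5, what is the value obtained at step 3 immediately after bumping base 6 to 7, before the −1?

5

[0] 5 ≡ 3 + 2 (base 3). Lift 4: 6. −1: 5.
[1] 5 ≡ 4 + 1 (base 4). Lift 5: 6. −1: 5.
[2] 5 ≡ 5 (base 5). Lift 6: 6. −1: 5.
[3] 5 ≡ 5 (base 6). Lift 7: 5. −1: 4.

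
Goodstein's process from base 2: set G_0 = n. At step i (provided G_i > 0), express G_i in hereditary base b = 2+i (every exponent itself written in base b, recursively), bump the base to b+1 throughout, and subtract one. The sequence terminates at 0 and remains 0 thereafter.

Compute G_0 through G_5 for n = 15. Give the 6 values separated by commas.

15, 111, 1283, 18752, 326593, 6588344

[0] 15 ≡ 2^(2 + 1) + 2^2 + 2 + 1 (base 2). Lift 3: 112. −1: 111.
[1] 111 ≡ 3^(3 + 1) + 3^3 + 3 (base 3). Lift 4: 1284. −1: 1283.
[2] 1283 ≡ 4^(4 + 1) + 4^4 + 3 (base 4). Lift 5: 18753. −1: 18752.
[3] 18752 ≡ 5^(5 + 1) + 5^5 + 2 (base 5). Lift 6: 326594. −1: 326593.
[4] 326593 ≡ 6^(6 + 1) + 6^6 + 1 (base 6). Lift 7: 6588345. −1: 6588344.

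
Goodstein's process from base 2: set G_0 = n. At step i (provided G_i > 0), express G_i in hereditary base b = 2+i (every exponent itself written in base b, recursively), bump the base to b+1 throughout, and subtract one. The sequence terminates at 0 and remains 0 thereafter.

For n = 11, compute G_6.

G_0=11  [base 2] 2^(2 + 1) + 2 + 1  →[2↦3]→  3^(3 + 1) + 3 + 1 = 85  −1 ⇒ G_1=84
G_1=84  [base 3] 3^(3 + 1) + 3  →[3↦4]→  4^(4 + 1) + 4 = 1028  −1 ⇒ G_2=1027
G_2=1027  [base 4] 4^(4 + 1) + 3  →[4↦5]→  5^(5 + 1) + 3 = 15628  −1 ⇒ G_3=15627
G_3=15627  [base 5] 5^(5 + 1) + 2  →[5↦6]→  6^(6 + 1) + 2 = 279938  −1 ⇒ G_4=279937
G_4=279937  [base 6] 6^(6 + 1) + 1  →[6↦7]→  7^(7 + 1) + 1 = 5764802  −1 ⇒ G_5=5764801
G_5=5764801  [base 7] 7^(7 + 1)  →[7↦8]→  8^(8 + 1) = 134217728  −1 ⇒ G_6=134217727
G_6=134217727  [base 8] 7·8^8 + 7·8^7 + 7·8^6 + 7·8^5 + 7·8^4 + 7·8^3 + 7·8^2 + 7·8 + 7  →[8↦9]→  7·9^9 + 7·9^7 + 7·9^6 + 7·9^5 + 7·9^4 + 7·9^3 + 7·9^2 + 7·9 + 7 = 2749609303  −1 ⇒ G_7=2749609302

134217727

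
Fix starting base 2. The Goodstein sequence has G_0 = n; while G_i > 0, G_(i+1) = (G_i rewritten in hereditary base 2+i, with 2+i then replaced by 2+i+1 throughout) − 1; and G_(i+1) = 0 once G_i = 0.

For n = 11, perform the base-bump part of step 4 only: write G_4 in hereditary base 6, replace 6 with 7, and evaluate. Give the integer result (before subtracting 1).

5764802

11 —HB2→ 2^(2 + 1) + 2 + 1 —bump→ 3^(3 + 1) + 3 + 1 = 85 —(−1)→ 84
84 —HB3→ 3^(3 + 1) + 3 —bump→ 4^(4 + 1) + 4 = 1028 —(−1)→ 1027
1027 —HB4→ 4^(4 + 1) + 3 —bump→ 5^(5 + 1) + 3 = 15628 —(−1)→ 15627
15627 —HB5→ 5^(5 + 1) + 2 —bump→ 6^(6 + 1) + 2 = 279938 —(−1)→ 279937
279937 —HB6→ 6^(6 + 1) + 1 —bump→ 7^(7 + 1) + 1 = 5764802 —(−1)→ 5764801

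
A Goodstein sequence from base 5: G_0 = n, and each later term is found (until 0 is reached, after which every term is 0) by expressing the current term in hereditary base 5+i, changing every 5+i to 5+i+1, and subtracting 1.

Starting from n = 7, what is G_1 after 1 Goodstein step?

7

(0) 7|_5 = 5 + 2 ↦ 6 + 2|_6 = 8 ⇒ 7
(1) 7|_6 = 6 + 1 ↦ 7 + 1|_7 = 8 ⇒ 7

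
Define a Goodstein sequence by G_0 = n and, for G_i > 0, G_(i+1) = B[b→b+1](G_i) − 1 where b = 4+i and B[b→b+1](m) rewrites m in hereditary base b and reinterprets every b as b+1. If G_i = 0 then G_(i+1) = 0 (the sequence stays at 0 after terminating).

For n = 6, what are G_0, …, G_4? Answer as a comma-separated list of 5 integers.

6, 6, 6, 6, 5

base 4: 6 = 4 + 2; at 5: 5 + 2 = 7; next = 6
base 5: 6 = 5 + 1; at 6: 6 + 1 = 7; next = 6
base 6: 6 = 6; at 7: 7 = 7; next = 6
base 7: 6 = 6; at 8: 6 = 6; next = 5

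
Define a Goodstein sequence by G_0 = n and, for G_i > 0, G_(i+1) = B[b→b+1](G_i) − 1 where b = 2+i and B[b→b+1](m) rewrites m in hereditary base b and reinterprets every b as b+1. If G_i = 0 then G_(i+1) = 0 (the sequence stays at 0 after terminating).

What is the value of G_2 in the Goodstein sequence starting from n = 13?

1279

step 0: 13 = 2^(2 + 1) + 2^2 + 1; sub 3 for 2: 3^(3 + 1) + 3^3 + 1; = 109; G_1 = 109−1 = 108
step 1: 108 = 3^(3 + 1) + 3^3; sub 4 for 3: 4^(4 + 1) + 4^4; = 1280; G_2 = 1280−1 = 1279
step 2: 1279 = 4^(4 + 1) + 3·4^3 + 3·4^2 + 3·4 + 3; sub 5 for 4: 5^(5 + 1) + 3·5^3 + 3·5^2 + 3·5 + 3; = 16093; G_3 = 16093−1 = 16092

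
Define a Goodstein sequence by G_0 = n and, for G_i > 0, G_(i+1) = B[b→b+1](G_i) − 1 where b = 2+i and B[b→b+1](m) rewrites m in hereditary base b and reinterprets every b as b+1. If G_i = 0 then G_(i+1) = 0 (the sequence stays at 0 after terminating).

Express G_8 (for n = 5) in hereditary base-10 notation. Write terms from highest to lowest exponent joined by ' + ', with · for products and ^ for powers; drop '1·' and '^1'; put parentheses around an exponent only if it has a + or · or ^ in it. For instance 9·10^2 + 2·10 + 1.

5 —HB2→ 2^2 + 1 —bump→ 3^3 + 1 = 28 —(−1)→ 27
27 —HB3→ 3^3 —bump→ 4^4 = 256 —(−1)→ 255
255 —HB4→ 3·4^3 + 3·4^2 + 3·4 + 3 —bump→ 3·5^3 + 3·5^2 + 3·5 + 3 = 468 —(−1)→ 467
467 —HB5→ 3·5^3 + 3·5^2 + 3·5 + 2 —bump→ 3·6^3 + 3·6^2 + 3·6 + 2 = 776 —(−1)→ 775
775 —HB6→ 3·6^3 + 3·6^2 + 3·6 + 1 —bump→ 3·7^3 + 3·7^2 + 3·7 + 1 = 1198 —(−1)→ 1197
1197 —HB7→ 3·7^3 + 3·7^2 + 3·7 —bump→ 3·8^3 + 3·8^2 + 3·8 = 1752 —(−1)→ 1751
1751 —HB8→ 3·8^3 + 3·8^2 + 2·8 + 7 —bump→ 3·9^3 + 3·9^2 + 2·9 + 7 = 2455 —(−1)→ 2454
2454 —HB9→ 3·9^3 + 3·9^2 + 2·9 + 6 —bump→ 3·10^3 + 3·10^2 + 2·10 + 6 = 3326 —(−1)→ 3325

3·10^3 + 3·10^2 + 2·10 + 5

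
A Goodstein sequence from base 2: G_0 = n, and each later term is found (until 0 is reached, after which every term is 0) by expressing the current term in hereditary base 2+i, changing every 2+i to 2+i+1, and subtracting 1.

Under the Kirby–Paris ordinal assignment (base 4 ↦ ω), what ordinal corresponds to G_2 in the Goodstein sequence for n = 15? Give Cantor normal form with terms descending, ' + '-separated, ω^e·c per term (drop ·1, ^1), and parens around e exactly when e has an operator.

(0) 15|_2 = 2^(2 + 1) + 2^2 + 2 + 1 ↦ 3^(3 + 1) + 3^3 + 3 + 1|_3 = 112 ⇒ 111
(1) 111|_3 = 3^(3 + 1) + 3^3 + 3 ↦ 4^(4 + 1) + 4^4 + 4|_4 = 1284 ⇒ 1283

ω^(ω + 1) + ω^ω + 3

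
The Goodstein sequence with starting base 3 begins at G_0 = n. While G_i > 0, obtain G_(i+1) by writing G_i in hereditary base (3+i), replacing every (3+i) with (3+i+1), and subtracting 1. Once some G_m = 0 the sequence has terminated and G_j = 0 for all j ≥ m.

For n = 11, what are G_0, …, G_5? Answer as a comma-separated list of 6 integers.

i=0: 11 = 3^2 + 2 (b=3); 3→4: 4^2 + 2 = 18; 18−1 = 17
i=1: 17 = 4^2 + 1 (b=4); 4→5: 5^2 + 1 = 26; 26−1 = 25
i=2: 25 = 5^2 (b=5); 5→6: 6^2 = 36; 36−1 = 35
i=3: 35 = 5·6 + 5 (b=6); 6→7: 5·7 + 5 = 40; 40−1 = 39
i=4: 39 = 5·7 + 4 (b=7); 7→8: 5·8 + 4 = 44; 44−1 = 43

11, 17, 25, 35, 39, 43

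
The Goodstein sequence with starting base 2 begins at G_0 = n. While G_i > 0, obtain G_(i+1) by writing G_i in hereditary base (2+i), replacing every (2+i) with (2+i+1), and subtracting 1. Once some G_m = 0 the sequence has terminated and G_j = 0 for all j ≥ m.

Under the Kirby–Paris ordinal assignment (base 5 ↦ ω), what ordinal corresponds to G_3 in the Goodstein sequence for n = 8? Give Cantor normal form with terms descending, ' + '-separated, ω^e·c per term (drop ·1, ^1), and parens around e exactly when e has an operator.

ω^ω·2 + ω^2·2 + ω·2

8 —HB2→ 2^(2 + 1) —bump→ 3^(3 + 1) = 81 —(−1)→ 80
80 —HB3→ 2·3^3 + 2·3^2 + 2·3 + 2 —bump→ 2·4^4 + 2·4^2 + 2·4 + 2 = 554 —(−1)→ 553
553 —HB4→ 2·4^4 + 2·4^2 + 2·4 + 1 —bump→ 2·5^5 + 2·5^2 + 2·5 + 1 = 6311 —(−1)→ 6310
6310 —HB5→ 2·5^5 + 2·5^2 + 2·5 —bump→ 2·6^6 + 2·6^2 + 2·6 = 93396 —(−1)→ 93395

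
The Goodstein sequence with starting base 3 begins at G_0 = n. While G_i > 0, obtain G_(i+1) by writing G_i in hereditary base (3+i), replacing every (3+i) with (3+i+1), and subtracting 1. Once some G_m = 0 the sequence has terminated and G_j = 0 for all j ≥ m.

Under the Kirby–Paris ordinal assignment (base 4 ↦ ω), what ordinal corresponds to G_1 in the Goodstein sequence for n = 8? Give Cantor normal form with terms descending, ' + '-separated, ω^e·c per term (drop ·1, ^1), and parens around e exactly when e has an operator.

ω·2 + 1

G_0=8  [base 3] 2·3 + 2  →[3↦4]→  2·4 + 2 = 10  −1 ⇒ G_1=9
G_1=9  [base 4] 2·4 + 1  →[4↦5]→  2·5 + 1 = 11  −1 ⇒ G_2=10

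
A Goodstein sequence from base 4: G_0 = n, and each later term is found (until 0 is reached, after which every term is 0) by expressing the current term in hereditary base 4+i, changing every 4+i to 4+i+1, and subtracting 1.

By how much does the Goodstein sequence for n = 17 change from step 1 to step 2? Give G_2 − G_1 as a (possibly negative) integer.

G_0 = 17. HB_4(17) = 4^2 + 1. Bump = 26. G_1 = 25.
G_1 = 25. HB_5(25) = 5^2. Bump = 36. G_2 = 35.

10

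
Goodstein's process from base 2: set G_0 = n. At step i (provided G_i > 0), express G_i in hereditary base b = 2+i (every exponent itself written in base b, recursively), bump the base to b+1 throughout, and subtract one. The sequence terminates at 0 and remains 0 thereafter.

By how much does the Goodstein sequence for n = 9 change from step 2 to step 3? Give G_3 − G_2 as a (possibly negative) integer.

8819

i=0: 9 = 2^(2 + 1) + 1 (b=2); 2→3: 3^(3 + 1) + 1 = 82; 82−1 = 81
i=1: 81 = 3^(3 + 1) (b=3); 3→4: 4^(4 + 1) = 1024; 1024−1 = 1023
i=2: 1023 = 3·4^4 + 3·4^3 + 3·4^2 + 3·4 + 3 (b=4); 4→5: 3·5^5 + 3·5^3 + 3·5^2 + 3·5 + 3 = 9843; 9843−1 = 9842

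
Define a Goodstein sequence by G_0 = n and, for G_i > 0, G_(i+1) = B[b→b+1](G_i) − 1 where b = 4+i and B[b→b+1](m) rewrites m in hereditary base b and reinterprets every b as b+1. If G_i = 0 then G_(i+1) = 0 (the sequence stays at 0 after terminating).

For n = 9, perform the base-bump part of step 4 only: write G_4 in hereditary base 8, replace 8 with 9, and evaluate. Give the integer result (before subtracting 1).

G_0 = 9. HB_4(9) = 2·4 + 1. Bump = 11. G_1 = 10.
G_1 = 10. HB_5(10) = 2·5. Bump = 12. G_2 = 11.
G_2 = 11. HB_6(11) = 6 + 5. Bump = 12. G_3 = 11.
G_3 = 11. HB_7(11) = 7 + 4. Bump = 12. G_4 = 11.
G_4 = 11. HB_8(11) = 8 + 3. Bump = 12. G_5 = 11.

12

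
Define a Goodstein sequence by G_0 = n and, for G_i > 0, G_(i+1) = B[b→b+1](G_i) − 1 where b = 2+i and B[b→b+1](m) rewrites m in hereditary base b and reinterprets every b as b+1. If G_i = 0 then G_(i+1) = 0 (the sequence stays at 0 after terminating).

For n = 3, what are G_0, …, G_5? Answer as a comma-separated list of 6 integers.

3, 3, 3, 2, 1, 0

step 0: 3 = 2 + 1; sub 3 for 2: 3 + 1; = 4; G_1 = 4−1 = 3
step 1: 3 = 3; sub 4 for 3: 4; = 4; G_2 = 4−1 = 3
step 2: 3 = 3; sub 5 for 4: 3; = 3; G_3 = 3−1 = 2
step 3: 2 = 2; sub 6 for 5: 2; = 2; G_4 = 2−1 = 1
step 4: 1 = 1; sub 7 for 6: 1; = 1; G_5 = 1−1 = 0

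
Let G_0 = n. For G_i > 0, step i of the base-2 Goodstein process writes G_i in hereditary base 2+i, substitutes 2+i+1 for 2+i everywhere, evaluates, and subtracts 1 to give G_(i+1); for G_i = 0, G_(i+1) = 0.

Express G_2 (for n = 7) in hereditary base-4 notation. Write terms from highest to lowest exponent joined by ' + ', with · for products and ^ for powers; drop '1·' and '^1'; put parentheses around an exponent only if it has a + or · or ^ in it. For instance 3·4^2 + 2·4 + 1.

base 2: 7 = 2^2 + 2 + 1; at 3: 3^3 + 3 + 1 = 31; next = 30
base 3: 30 = 3^3 + 3; at 4: 4^4 + 4 = 260; next = 259

4^4 + 3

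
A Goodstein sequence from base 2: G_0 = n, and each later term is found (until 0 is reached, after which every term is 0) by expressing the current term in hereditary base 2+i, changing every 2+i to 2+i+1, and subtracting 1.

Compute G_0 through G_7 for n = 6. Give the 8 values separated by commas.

i=0: 6 = 2^2 + 2 (b=2); 2→3: 3^3 + 3 = 30; 30−1 = 29
i=1: 29 = 3^3 + 2 (b=3); 3→4: 4^4 + 2 = 258; 258−1 = 257
i=2: 257 = 4^4 + 1 (b=4); 4→5: 5^5 + 1 = 3126; 3126−1 = 3125
i=3: 3125 = 5^5 (b=5); 5→6: 6^6 = 46656; 46656−1 = 46655
i=4: 46655 = 5·6^5 + 5·6^4 + 5·6^3 + 5·6^2 + 5·6 + 5 (b=6); 6→7: 5·7^5 + 5·7^4 + 5·7^3 + 5·7^2 + 5·7 + 5 = 98040; 98040−1 = 98039
i=5: 98039 = 5·7^5 + 5·7^4 + 5·7^3 + 5·7^2 + 5·7 + 4 (b=7); 7→8: 5·8^5 + 5·8^4 + 5·8^3 + 5·8^2 + 5·8 + 4 = 187244; 187244−1 = 187243
i=6: 187243 = 5·8^5 + 5·8^4 + 5·8^3 + 5·8^2 + 5·8 + 3 (b=8); 8→9: 5·9^5 + 5·9^4 + 5·9^3 + 5·9^2 + 5·9 + 3 = 332148; 332148−1 = 332147

6, 29, 257, 3125, 46655, 98039, 187243, 332147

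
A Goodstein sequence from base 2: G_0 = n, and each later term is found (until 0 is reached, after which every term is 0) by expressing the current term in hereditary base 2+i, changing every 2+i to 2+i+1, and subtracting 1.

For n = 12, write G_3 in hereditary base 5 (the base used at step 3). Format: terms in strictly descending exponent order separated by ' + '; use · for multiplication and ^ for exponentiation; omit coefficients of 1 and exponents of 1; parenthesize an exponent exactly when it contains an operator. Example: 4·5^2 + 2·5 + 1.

G_0=12  [base 2] 2^(2 + 1) + 2^2  →[2↦3]→  3^(3 + 1) + 3^3 = 108  −1 ⇒ G_1=107
G_1=107  [base 3] 3^(3 + 1) + 2·3^2 + 2·3 + 2  →[3↦4]→  4^(4 + 1) + 2·4^2 + 2·4 + 2 = 1066  −1 ⇒ G_2=1065
G_2=1065  [base 4] 4^(4 + 1) + 2·4^2 + 2·4 + 1  →[4↦5]→  5^(5 + 1) + 2·5^2 + 2·5 + 1 = 15686  −1 ⇒ G_3=15685
G_3=15685  [base 5] 5^(5 + 1) + 2·5^2 + 2·5  →[5↦6]→  6^(6 + 1) + 2·6^2 + 2·6 = 280020  −1 ⇒ G_4=280019

5^(5 + 1) + 2·5^2 + 2·5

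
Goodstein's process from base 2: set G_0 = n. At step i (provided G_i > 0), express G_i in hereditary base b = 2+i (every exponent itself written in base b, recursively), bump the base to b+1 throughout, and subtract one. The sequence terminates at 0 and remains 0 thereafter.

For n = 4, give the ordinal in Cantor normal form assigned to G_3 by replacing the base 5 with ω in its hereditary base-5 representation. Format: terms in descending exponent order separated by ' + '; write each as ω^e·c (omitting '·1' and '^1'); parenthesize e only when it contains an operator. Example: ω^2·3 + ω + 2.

base 2: 4 = 2^2; at 3: 3^3 = 27; next = 26
base 3: 26 = 2·3^2 + 2·3 + 2; at 4: 2·4^2 + 2·4 + 2 = 42; next = 41
base 4: 41 = 2·4^2 + 2·4 + 1; at 5: 2·5^2 + 2·5 + 1 = 61; next = 60
base 5: 60 = 2·5^2 + 2·5; at 6: 2·6^2 + 2·6 = 84; next = 83

ω^2·2 + ω·2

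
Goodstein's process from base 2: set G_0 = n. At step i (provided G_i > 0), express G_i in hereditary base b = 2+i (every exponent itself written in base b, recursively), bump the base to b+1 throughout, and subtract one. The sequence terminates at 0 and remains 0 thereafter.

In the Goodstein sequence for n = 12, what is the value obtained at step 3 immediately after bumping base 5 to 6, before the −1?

280020

G_0=12  [base 2] 2^(2 + 1) + 2^2  →[2↦3]→  3^(3 + 1) + 3^3 = 108  −1 ⇒ G_1=107
G_1=107  [base 3] 3^(3 + 1) + 2·3^2 + 2·3 + 2  →[3↦4]→  4^(4 + 1) + 2·4^2 + 2·4 + 2 = 1066  −1 ⇒ G_2=1065
G_2=1065  [base 4] 4^(4 + 1) + 2·4^2 + 2·4 + 1  →[4↦5]→  5^(5 + 1) + 2·5^2 + 2·5 + 1 = 15686  −1 ⇒ G_3=15685
G_3=15685  [base 5] 5^(5 + 1) + 2·5^2 + 2·5  →[5↦6]→  6^(6 + 1) + 2·6^2 + 2·6 = 280020  −1 ⇒ G_4=280019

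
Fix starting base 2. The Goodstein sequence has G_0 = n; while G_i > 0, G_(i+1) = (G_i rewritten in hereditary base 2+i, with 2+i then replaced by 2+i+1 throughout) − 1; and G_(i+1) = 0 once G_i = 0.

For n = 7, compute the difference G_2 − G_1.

229

[0] 7 ≡ 2^2 + 2 + 1 (base 2). Lift 3: 31. −1: 30.
[1] 30 ≡ 3^3 + 3 (base 3). Lift 4: 260. −1: 259.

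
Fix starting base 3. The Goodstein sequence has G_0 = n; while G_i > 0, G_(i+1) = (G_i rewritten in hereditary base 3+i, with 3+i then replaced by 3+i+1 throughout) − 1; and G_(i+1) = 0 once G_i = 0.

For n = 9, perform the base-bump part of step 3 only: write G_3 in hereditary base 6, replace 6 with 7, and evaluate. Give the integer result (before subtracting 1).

22

G_0=9  [base 3] 3^2  →[3↦4]→  4^2 = 16  −1 ⇒ G_1=15
G_1=15  [base 4] 3·4 + 3  →[4↦5]→  3·5 + 3 = 18  −1 ⇒ G_2=17
G_2=17  [base 5] 3·5 + 2  →[5↦6]→  3·6 + 2 = 20  −1 ⇒ G_3=19
G_3=19  [base 6] 3·6 + 1  →[6↦7]→  3·7 + 1 = 22  −1 ⇒ G_4=21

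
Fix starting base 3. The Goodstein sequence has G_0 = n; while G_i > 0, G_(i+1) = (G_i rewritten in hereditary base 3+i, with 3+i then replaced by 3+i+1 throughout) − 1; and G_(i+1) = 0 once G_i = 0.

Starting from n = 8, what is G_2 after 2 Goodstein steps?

10

i=0: 8 = 2·3 + 2 (b=3); 3→4: 2·4 + 2 = 10; 10−1 = 9
i=1: 9 = 2·4 + 1 (b=4); 4→5: 2·5 + 1 = 11; 11−1 = 10
i=2: 10 = 2·5 (b=5); 5→6: 2·6 = 12; 12−1 = 11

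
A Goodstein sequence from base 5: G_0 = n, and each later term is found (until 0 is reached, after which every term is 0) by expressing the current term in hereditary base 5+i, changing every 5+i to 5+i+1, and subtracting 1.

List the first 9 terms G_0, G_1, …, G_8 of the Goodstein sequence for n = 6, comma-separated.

base 5: 6 = 5 + 1; at 6: 6 + 1 = 7; next = 6
base 6: 6 = 6; at 7: 7 = 7; next = 6
base 7: 6 = 6; at 8: 6 = 6; next = 5
base 8: 5 = 5; at 9: 5 = 5; next = 4
base 9: 4 = 4; at 10: 4 = 4; next = 3
base 10: 3 = 3; at 11: 3 = 3; next = 2
base 11: 2 = 2; at 12: 2 = 2; next = 1
base 12: 1 = 1; at 13: 1 = 1; next = 0

6, 6, 6, 5, 4, 3, 2, 1, 0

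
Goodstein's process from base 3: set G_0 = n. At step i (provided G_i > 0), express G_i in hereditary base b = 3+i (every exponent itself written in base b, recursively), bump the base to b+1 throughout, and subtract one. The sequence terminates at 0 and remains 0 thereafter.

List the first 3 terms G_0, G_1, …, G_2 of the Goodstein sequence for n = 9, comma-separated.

9, 15, 17

base 3: 9 = 3^2; at 4: 4^2 = 16; next = 15
base 4: 15 = 3·4 + 3; at 5: 3·5 + 3 = 18; next = 17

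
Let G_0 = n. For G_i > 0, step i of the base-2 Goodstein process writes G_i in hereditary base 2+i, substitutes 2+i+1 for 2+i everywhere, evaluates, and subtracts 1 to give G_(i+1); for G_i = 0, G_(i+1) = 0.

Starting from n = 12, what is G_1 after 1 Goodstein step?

12 —HB2→ 2^(2 + 1) + 2^2 —bump→ 3^(3 + 1) + 3^3 = 108 —(−1)→ 107
107 —HB3→ 3^(3 + 1) + 2·3^2 + 2·3 + 2 —bump→ 4^(4 + 1) + 2·4^2 + 2·4 + 2 = 1066 —(−1)→ 1065

107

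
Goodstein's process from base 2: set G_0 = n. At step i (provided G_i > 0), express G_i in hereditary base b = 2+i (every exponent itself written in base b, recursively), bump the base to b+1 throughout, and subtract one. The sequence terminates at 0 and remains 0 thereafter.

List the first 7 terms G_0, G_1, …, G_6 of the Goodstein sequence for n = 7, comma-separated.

7, 30, 259, 3127, 46657, 823543, 16777215

step 0: 7 = 2^2 + 2 + 1; sub 3 for 2: 3^3 + 3 + 1; = 31; G_1 = 31−1 = 30
step 1: 30 = 3^3 + 3; sub 4 for 3: 4^4 + 4; = 260; G_2 = 260−1 = 259
step 2: 259 = 4^4 + 3; sub 5 for 4: 5^5 + 3; = 3128; G_3 = 3128−1 = 3127
step 3: 3127 = 5^5 + 2; sub 6 for 5: 6^6 + 2; = 46658; G_4 = 46658−1 = 46657
step 4: 46657 = 6^6 + 1; sub 7 for 6: 7^7 + 1; = 823544; G_5 = 823544−1 = 823543
step 5: 823543 = 7^7; sub 8 for 7: 8^8; = 16777216; G_6 = 16777216−1 = 16777215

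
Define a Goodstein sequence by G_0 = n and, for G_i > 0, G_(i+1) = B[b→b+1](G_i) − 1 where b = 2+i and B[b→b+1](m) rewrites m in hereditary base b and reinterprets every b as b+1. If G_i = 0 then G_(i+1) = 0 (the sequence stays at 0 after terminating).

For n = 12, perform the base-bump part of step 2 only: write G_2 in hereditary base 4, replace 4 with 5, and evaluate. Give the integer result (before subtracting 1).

15686

step 0: 12 = 2^(2 + 1) + 2^2; sub 3 for 2: 3^(3 + 1) + 3^3; = 108; G_1 = 108−1 = 107
step 1: 107 = 3^(3 + 1) + 2·3^2 + 2·3 + 2; sub 4 for 3: 4^(4 + 1) + 2·4^2 + 2·4 + 2; = 1066; G_2 = 1066−1 = 1065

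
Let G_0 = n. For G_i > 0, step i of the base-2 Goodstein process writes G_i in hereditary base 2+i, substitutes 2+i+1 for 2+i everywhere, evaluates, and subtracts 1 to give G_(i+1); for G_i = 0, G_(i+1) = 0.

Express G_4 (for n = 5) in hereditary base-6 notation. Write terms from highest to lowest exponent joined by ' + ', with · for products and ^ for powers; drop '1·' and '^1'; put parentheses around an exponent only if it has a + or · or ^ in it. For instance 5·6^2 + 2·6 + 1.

base 2: 5 = 2^2 + 1; at 3: 3^3 + 1 = 28; next = 27
base 3: 27 = 3^3; at 4: 4^4 = 256; next = 255
base 4: 255 = 3·4^3 + 3·4^2 + 3·4 + 3; at 5: 3·5^3 + 3·5^2 + 3·5 + 3 = 468; next = 467
base 5: 467 = 3·5^3 + 3·5^2 + 3·5 + 2; at 6: 3·6^3 + 3·6^2 + 3·6 + 2 = 776; next = 775
base 6: 775 = 3·6^3 + 3·6^2 + 3·6 + 1; at 7: 3·7^3 + 3·7^2 + 3·7 + 1 = 1198; next = 1197

3·6^3 + 3·6^2 + 3·6 + 1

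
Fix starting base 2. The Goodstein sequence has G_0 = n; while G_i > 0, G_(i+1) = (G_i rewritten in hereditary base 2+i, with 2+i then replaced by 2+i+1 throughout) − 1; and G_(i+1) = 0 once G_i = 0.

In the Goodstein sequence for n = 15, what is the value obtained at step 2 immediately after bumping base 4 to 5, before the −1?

15 —HB2→ 2^(2 + 1) + 2^2 + 2 + 1 —bump→ 3^(3 + 1) + 3^3 + 3 + 1 = 112 —(−1)→ 111
111 —HB3→ 3^(3 + 1) + 3^3 + 3 —bump→ 4^(4 + 1) + 4^4 + 4 = 1284 —(−1)→ 1283
1283 —HB4→ 4^(4 + 1) + 4^4 + 3 —bump→ 5^(5 + 1) + 5^5 + 3 = 18753 —(−1)→ 18752

18753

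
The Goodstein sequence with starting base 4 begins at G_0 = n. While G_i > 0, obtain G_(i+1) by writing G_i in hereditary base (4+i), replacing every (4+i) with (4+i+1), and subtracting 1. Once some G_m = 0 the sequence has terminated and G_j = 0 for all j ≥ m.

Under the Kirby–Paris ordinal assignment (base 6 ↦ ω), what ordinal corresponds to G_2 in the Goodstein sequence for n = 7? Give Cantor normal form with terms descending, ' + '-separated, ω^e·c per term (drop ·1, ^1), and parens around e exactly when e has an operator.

ω + 1

7 —HB4→ 4 + 3 —bump→ 5 + 3 = 8 —(−1)→ 7
7 —HB5→ 5 + 2 —bump→ 6 + 2 = 8 —(−1)→ 7
7 —HB6→ 6 + 1 —bump→ 7 + 1 = 8 —(−1)→ 7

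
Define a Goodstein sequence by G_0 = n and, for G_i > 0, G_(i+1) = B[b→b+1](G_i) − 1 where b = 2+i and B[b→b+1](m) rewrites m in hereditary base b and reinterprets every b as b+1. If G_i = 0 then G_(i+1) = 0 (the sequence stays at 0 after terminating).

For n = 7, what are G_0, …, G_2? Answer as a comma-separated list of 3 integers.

7, 30, 259

step 0: 7 = 2^2 + 2 + 1; sub 3 for 2: 3^3 + 3 + 1; = 31; G_1 = 31−1 = 30
step 1: 30 = 3^3 + 3; sub 4 for 3: 4^4 + 4; = 260; G_2 = 260−1 = 259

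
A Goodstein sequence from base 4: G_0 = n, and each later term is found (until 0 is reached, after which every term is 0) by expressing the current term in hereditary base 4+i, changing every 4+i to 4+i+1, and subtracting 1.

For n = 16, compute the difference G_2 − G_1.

step 0: 16 = 4^2; sub 5 for 4: 5^2; = 25; G_1 = 25−1 = 24
step 1: 24 = 4·5 + 4; sub 6 for 5: 4·6 + 4; = 28; G_2 = 28−1 = 27

3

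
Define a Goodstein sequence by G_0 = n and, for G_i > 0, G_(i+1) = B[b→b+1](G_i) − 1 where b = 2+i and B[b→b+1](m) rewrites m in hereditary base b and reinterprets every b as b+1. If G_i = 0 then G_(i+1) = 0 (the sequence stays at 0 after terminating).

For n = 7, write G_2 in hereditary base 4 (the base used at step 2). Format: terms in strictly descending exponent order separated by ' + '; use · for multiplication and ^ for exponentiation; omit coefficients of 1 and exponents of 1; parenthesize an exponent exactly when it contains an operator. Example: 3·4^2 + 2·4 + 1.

4^4 + 3

[0] 7 ≡ 2^2 + 2 + 1 (base 2). Lift 3: 31. −1: 30.
[1] 30 ≡ 3^3 + 3 (base 3). Lift 4: 260. −1: 259.
[2] 259 ≡ 4^4 + 3 (base 4). Lift 5: 3128. −1: 3127.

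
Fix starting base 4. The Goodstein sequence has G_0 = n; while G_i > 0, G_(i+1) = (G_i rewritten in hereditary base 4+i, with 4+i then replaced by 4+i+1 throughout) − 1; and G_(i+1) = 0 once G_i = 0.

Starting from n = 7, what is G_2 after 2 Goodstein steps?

G_0 = 7. HB_4(7) = 4 + 3. Bump = 8. G_1 = 7.
G_1 = 7. HB_5(7) = 5 + 2. Bump = 8. G_2 = 7.
G_2 = 7. HB_6(7) = 6 + 1. Bump = 8. G_3 = 7.

7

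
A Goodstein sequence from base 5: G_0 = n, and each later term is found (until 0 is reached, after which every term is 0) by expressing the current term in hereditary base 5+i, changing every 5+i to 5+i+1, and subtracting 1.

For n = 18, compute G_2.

22

G_0 = 18. HB_5(18) = 3·5 + 3. Bump = 21. G_1 = 20.
G_1 = 20. HB_6(20) = 3·6 + 2. Bump = 23. G_2 = 22.
G_2 = 22. HB_7(22) = 3·7 + 1. Bump = 25. G_3 = 24.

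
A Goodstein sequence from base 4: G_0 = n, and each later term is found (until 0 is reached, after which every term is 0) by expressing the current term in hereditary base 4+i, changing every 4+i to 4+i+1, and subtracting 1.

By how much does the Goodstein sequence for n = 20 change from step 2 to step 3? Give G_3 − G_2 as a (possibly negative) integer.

12

(0) 20|_4 = 4^2 + 4 ↦ 5^2 + 5|_5 = 30 ⇒ 29
(1) 29|_5 = 5^2 + 4 ↦ 6^2 + 4|_6 = 40 ⇒ 39
(2) 39|_6 = 6^2 + 3 ↦ 7^2 + 3|_7 = 52 ⇒ 51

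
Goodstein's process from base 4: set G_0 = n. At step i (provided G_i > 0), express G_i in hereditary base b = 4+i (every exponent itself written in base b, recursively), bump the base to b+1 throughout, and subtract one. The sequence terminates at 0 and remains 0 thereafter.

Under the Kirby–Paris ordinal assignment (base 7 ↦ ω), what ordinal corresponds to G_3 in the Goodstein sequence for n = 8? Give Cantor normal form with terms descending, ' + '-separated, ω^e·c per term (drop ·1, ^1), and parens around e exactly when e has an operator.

G_0=8  [base 4] 2·4  →[4↦5]→  2·5 = 10  −1 ⇒ G_1=9
G_1=9  [base 5] 5 + 4  →[5↦6]→  6 + 4 = 10  −1 ⇒ G_2=9
G_2=9  [base 6] 6 + 3  →[6↦7]→  7 + 3 = 10  −1 ⇒ G_3=9
G_3=9  [base 7] 7 + 2  →[7↦8]→  8 + 2 = 10  −1 ⇒ G_4=9

ω + 2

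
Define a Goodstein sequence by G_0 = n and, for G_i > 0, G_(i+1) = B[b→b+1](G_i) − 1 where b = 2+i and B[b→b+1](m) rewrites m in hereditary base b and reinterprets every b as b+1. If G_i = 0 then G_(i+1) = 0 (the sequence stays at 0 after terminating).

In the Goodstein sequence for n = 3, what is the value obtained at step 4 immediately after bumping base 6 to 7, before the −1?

[0] 3 ≡ 2 + 1 (base 2). Lift 3: 4. −1: 3.
[1] 3 ≡ 3 (base 3). Lift 4: 4. −1: 3.
[2] 3 ≡ 3 (base 4). Lift 5: 3. −1: 2.
[3] 2 ≡ 2 (base 5). Lift 6: 2. −1: 1.
[4] 1 ≡ 1 (base 6). Lift 7: 1. −1: 0.

1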